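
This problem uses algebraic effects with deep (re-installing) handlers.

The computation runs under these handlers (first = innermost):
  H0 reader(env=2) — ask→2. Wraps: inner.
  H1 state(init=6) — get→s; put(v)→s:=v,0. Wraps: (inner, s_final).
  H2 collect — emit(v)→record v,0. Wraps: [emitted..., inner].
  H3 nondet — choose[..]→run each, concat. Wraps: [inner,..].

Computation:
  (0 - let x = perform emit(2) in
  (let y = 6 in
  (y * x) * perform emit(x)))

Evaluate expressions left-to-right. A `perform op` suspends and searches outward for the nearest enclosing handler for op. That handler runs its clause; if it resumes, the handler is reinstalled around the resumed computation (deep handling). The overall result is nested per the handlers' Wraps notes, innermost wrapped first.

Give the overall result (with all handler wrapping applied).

Answer: [[2, 0, (0, 6)]]

Evaluation trace:
emit(2) @ H2 ⇒ out+=2
emit(0) @ H2 ⇒ out+=0
H0 returns 0
H1 returns (0, 6)
H2 returns [2, 0, (0, 6)]
H3 returns [[2, 0, (0, 6)]]
= [[2, 0, (0, 6)]]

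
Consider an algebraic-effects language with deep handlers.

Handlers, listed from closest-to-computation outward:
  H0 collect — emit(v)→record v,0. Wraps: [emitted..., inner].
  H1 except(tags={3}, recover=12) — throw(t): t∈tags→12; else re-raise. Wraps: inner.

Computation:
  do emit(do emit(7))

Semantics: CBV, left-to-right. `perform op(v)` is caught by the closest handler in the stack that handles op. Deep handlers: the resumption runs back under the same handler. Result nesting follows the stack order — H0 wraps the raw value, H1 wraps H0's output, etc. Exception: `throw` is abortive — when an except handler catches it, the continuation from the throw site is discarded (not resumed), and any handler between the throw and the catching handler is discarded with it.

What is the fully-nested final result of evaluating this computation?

Answer: [7, 0, 0]

Working:
emit(7) @ H0 ⇒ out+=7
emit(0) @ H0 ⇒ out+=0
H0 returns [7, 0, 0]
H1 returns [7, 0, 0]
= [7, 0, 0]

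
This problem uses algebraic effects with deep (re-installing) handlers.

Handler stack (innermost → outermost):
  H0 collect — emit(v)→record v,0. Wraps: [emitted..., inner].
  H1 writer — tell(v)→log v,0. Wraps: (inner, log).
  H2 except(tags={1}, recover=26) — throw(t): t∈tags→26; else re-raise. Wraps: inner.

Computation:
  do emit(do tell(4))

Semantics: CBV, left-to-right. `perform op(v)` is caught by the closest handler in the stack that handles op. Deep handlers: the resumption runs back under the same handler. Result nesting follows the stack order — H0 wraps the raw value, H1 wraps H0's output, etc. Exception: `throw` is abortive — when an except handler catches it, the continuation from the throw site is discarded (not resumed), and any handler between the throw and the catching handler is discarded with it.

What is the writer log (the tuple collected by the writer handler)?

Evaluation trace:
tell(4) @ H1 ⇒ log+=4
emit(0) @ H0 ⇒ out+=0
H0 returns [0, 0]
H1 returns ([0, 0], (4))
H2 returns ([0, 0], (4))
= ([0, 0], (4))

Answer: (4)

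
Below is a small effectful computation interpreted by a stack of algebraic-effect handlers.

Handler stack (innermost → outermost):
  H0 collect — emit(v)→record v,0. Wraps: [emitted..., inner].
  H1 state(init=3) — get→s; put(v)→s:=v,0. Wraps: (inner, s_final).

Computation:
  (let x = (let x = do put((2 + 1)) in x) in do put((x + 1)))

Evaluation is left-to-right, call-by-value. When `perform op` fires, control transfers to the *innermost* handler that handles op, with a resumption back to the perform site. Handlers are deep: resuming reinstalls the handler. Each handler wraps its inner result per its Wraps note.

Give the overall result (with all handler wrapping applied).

Answer: ([0], 1)

Evaluation trace:
put(3) @ H1 ⇒ s:=3
put(1) @ H1 ⇒ s:=1
H0 returns [0]
H1 returns ([0], 1)
= ([0], 1)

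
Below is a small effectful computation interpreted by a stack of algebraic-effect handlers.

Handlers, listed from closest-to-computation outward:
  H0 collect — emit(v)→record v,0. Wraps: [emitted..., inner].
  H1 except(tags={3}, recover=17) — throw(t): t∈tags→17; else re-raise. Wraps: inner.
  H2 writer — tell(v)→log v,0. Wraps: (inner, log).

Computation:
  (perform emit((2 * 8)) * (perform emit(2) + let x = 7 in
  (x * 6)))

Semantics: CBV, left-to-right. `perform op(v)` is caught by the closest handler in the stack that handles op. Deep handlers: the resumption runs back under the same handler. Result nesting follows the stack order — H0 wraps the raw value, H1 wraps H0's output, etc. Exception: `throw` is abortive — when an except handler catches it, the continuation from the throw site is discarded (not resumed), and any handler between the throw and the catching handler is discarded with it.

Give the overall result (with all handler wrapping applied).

Evaluation trace:
emit(16) @ H0 ⇒ out+=16
emit(2) @ H0 ⇒ out+=2
H0 returns [16, 2, 0]
H1 returns [16, 2, 0]
H2 returns ([16, 2, 0], ())
= ([16, 2, 0], ())

Answer: ([16, 2, 0], ())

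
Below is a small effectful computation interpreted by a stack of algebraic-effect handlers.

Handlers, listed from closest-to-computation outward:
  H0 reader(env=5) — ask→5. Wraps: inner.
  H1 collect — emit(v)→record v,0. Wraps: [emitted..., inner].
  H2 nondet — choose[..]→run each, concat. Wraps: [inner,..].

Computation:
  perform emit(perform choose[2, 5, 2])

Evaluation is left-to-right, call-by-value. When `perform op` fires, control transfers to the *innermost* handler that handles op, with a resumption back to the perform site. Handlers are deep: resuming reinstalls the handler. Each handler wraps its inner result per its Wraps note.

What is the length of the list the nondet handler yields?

Answer: 3

Working:
choose[2, 5, 2] @ H2
  branch[0] choose=2:
    emit(2) @ H1 ⇒ out+=2
    H0 returns 0
    H1 returns [2, 0]
    H2 returns [[2, 0]]
  branch[1] choose=5:
    emit(5) @ H1 ⇒ out+=5
    H0 returns 0
    H1 returns [5, 0]
    H2 returns [[5, 0]]
  branch[2] choose=2:
    emit(2) @ H1 ⇒ out+=2
    H0 returns 0
    H1 returns [2, 0]
    H2 returns [[2, 0]]
= [[2, 0], [5, 0], [2, 0]]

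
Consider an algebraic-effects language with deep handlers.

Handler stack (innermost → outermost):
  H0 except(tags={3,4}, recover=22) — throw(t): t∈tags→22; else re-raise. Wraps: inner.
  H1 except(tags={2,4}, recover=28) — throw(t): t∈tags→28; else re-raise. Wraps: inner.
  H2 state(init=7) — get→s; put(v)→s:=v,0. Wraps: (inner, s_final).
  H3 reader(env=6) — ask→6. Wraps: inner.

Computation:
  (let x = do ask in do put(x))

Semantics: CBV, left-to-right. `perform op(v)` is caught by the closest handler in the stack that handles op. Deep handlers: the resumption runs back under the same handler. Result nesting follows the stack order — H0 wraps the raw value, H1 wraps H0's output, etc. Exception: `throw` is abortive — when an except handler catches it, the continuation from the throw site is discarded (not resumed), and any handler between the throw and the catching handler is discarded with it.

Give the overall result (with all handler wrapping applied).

Step-by-step:
ask @ H3 ⇒ 6
put(6) @ H2 ⇒ s:=6
H0 returns 0
H1 returns 0
H2 returns (0, 6)
H3 returns (0, 6)
= (0, 6)

Answer: (0, 6)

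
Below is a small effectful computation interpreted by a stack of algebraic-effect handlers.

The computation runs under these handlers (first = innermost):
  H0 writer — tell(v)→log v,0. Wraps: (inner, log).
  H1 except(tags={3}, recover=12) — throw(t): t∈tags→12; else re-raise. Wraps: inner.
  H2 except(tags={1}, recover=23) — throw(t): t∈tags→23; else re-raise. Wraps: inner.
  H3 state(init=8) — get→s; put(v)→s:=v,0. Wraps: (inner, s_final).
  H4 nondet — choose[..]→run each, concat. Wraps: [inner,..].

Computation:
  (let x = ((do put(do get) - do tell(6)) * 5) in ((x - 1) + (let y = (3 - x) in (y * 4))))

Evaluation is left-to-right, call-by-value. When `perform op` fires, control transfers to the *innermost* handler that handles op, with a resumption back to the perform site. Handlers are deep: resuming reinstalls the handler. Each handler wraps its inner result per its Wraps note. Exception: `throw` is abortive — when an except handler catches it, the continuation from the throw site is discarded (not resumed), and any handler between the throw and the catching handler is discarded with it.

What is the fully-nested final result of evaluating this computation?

Answer: [((11, (6)), 8)]

Step-by-step:
get @ H3 ⇒ 8
put(8) @ H3 ⇒ s:=8
tell(6) @ H0 ⇒ log+=6
H0 returns (11, (6))
H1 returns (11, (6))
H2 returns (11, (6))
H3 returns ((11, (6)), 8)
H4 returns [((11, (6)), 8)]
= [((11, (6)), 8)]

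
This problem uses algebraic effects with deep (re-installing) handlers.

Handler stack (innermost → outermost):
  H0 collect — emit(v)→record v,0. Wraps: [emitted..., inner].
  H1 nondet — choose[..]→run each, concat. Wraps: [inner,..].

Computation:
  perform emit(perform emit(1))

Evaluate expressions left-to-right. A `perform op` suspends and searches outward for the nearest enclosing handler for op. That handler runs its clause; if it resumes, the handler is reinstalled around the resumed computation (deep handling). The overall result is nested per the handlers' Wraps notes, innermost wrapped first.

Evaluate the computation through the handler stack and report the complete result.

Answer: [[1, 0, 0]]

Evaluation trace:
emit(1) @ H0 ⇒ out+=1
emit(0) @ H0 ⇒ out+=0
H0 returns [1, 0, 0]
H1 returns [[1, 0, 0]]
= [[1, 0, 0]]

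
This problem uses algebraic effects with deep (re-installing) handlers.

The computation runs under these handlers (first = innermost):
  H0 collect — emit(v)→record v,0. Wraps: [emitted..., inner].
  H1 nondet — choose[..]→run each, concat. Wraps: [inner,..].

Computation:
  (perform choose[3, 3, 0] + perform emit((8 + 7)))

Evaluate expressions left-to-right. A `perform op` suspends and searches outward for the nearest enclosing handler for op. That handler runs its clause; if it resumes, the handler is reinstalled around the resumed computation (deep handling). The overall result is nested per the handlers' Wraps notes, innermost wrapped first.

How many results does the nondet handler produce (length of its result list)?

Answer: 3

Working:
choose[3, 3, 0] @ H1
  branch[0] choose=3:
    emit(15) @ H0 ⇒ out+=15
    H0 returns [15, 3]
    H1 returns [[15, 3]]
  branch[1] choose=3:
    emit(15) @ H0 ⇒ out+=15
    H0 returns [15, 3]
    H1 returns [[15, 3]]
  branch[2] choose=0:
    emit(15) @ H0 ⇒ out+=15
    H0 returns [15, 0]
    H1 returns [[15, 0]]
= [[15, 3], [15, 3], [15, 0]]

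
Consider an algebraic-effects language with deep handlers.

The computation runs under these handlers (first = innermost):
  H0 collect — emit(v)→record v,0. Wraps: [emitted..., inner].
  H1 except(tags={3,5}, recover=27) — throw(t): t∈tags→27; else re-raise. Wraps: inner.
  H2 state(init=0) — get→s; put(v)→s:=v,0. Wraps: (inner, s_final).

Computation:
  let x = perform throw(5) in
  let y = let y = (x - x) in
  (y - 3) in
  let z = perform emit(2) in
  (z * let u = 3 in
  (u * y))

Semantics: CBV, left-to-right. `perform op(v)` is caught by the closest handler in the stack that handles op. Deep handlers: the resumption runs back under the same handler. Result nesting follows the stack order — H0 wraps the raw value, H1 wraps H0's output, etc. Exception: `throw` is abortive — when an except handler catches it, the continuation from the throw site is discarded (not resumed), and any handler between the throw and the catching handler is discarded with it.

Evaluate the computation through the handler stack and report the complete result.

Answer: (27, 0)

Working:
throw(5) @ H1 caught ⇒ 27
H2 returns (27, 0)
= (27, 0)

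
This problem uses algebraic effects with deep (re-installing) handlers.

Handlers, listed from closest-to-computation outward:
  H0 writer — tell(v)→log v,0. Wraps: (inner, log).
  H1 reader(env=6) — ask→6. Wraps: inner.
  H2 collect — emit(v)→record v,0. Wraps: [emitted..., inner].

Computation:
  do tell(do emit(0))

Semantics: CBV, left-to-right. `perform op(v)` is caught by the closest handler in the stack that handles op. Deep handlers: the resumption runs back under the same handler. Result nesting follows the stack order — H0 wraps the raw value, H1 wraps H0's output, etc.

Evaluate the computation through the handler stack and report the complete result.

Step-by-step:
emit(0) @ H2 ⇒ out+=0
tell(0) @ H0 ⇒ log+=0
H0 returns (0, (0))
H1 returns (0, (0))
H2 returns [0, (0, (0))]
= [0, (0, (0))]

Answer: [0, (0, (0))]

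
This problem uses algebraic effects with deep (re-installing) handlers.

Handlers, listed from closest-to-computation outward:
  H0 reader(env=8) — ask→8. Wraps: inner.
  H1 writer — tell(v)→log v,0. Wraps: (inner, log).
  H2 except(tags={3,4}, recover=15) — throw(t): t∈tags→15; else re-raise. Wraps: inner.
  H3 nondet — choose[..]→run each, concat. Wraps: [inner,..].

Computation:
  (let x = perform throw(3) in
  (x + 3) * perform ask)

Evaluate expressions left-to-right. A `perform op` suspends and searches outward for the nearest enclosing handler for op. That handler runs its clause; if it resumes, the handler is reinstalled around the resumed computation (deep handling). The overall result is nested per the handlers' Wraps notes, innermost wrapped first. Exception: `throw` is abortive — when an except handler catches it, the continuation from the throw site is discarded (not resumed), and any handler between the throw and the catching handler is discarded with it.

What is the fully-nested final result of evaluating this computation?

Evaluation trace:
throw(3) @ H2 caught ⇒ 15
H3 returns [15]
= [15]

Answer: [15]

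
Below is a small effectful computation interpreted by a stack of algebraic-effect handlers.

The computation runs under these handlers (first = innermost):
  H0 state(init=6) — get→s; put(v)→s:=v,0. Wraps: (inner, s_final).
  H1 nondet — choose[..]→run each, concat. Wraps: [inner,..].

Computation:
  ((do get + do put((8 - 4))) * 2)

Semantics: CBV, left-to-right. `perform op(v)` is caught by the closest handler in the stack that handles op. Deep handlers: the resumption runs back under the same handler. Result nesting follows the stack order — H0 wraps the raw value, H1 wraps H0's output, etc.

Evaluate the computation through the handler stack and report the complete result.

Answer: [(12, 4)]

Working:
get @ H0 ⇒ 6
put(4) @ H0 ⇒ s:=4
H0 returns (12, 4)
H1 returns [(12, 4)]
= [(12, 4)]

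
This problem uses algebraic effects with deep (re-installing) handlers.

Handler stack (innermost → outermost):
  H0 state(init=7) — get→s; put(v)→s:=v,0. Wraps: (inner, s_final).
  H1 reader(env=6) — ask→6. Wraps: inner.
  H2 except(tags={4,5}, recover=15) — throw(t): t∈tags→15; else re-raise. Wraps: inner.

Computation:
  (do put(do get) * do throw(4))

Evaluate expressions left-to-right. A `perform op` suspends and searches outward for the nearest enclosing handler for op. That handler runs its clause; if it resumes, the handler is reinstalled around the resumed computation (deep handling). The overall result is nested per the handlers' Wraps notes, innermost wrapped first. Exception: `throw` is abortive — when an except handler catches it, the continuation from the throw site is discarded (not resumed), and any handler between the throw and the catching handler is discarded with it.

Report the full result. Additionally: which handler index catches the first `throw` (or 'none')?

Answer: 15 ; first throw caught by: H2

Working:
get @ H0 ⇒ 7
put(7) @ H0 ⇒ s:=7
throw(4) @ H2 caught ⇒ 15
= 15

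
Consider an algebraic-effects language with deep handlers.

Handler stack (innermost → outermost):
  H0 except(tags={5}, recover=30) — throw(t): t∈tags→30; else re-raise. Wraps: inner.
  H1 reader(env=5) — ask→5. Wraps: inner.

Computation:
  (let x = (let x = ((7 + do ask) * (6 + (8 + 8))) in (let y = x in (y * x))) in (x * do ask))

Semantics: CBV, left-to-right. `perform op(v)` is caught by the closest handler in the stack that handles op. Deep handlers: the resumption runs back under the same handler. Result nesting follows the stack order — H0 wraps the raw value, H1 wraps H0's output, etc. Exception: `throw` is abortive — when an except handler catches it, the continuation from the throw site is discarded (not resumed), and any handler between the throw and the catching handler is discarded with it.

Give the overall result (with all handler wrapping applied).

Working:
ask @ H1 ⇒ 5
ask @ H1 ⇒ 5
H0 returns 348480
H1 returns 348480
= 348480

Answer: 348480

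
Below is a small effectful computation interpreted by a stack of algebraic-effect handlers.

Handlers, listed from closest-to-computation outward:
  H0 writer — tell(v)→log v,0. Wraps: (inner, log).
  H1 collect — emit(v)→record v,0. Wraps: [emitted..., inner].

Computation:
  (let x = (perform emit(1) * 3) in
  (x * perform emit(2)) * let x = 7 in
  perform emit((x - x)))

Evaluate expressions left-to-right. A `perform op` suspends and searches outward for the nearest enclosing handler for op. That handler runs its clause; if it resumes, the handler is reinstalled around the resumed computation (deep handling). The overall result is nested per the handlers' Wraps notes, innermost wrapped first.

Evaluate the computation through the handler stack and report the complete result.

Working:
emit(1) @ H1 ⇒ out+=1
emit(2) @ H1 ⇒ out+=2
emit(0) @ H1 ⇒ out+=0
H0 returns (0, ())
H1 returns [1, 2, 0, (0, ())]
= [1, 2, 0, (0, ())]

Answer: [1, 2, 0, (0, ())]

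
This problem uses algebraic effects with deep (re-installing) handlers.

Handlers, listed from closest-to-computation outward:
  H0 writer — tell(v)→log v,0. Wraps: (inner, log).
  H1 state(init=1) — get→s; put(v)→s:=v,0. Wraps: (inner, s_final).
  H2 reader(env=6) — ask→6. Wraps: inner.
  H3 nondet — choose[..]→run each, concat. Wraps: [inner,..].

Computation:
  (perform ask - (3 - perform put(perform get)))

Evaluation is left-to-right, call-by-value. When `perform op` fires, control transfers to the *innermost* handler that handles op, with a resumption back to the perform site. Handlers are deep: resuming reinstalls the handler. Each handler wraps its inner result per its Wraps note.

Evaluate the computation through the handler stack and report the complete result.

Working:
ask @ H2 ⇒ 6
get @ H1 ⇒ 1
put(1) @ H1 ⇒ s:=1
H0 returns (3, ())
H1 returns ((3, ()), 1)
H2 returns ((3, ()), 1)
H3 returns [((3, ()), 1)]
= [((3, ()), 1)]

Answer: [((3, ()), 1)]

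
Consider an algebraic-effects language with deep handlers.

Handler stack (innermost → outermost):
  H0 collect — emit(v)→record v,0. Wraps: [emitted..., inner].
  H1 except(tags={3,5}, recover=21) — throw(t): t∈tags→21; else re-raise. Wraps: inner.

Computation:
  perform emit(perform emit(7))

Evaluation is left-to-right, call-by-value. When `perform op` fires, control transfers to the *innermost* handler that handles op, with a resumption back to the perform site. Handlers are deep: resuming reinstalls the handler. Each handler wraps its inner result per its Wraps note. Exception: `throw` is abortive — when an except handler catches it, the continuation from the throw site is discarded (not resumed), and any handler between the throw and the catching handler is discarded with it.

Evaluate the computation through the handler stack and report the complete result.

Working:
emit(7) @ H0 ⇒ out+=7
emit(0) @ H0 ⇒ out+=0
H0 returns [7, 0, 0]
H1 returns [7, 0, 0]
= [7, 0, 0]

Answer: [7, 0, 0]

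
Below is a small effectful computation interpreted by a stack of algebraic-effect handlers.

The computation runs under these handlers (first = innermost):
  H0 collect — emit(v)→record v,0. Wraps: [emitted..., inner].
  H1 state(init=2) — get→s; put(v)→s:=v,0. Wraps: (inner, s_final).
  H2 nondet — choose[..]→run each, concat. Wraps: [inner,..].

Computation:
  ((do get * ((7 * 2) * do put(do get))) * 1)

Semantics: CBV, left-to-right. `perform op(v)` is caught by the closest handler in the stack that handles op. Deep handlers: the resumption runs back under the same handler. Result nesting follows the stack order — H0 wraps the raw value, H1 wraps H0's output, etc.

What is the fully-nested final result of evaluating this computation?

Answer: [([0], 2)]

Working:
get @ H1 ⇒ 2
get @ H1 ⇒ 2
put(2) @ H1 ⇒ s:=2
H0 returns [0]
H1 returns ([0], 2)
H2 returns [([0], 2)]
= [([0], 2)]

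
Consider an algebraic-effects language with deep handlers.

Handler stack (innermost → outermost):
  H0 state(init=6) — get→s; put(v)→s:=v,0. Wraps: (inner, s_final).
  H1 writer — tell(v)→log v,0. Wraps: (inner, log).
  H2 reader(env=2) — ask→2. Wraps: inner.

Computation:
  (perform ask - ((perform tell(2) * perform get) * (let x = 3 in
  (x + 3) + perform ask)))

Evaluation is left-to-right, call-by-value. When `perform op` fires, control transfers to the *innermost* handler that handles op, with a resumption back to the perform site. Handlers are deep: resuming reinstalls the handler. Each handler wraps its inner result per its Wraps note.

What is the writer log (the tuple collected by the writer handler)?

Working:
ask @ H2 ⇒ 2
tell(2) @ H1 ⇒ log+=2
get @ H0 ⇒ 6
ask @ H2 ⇒ 2
H0 returns (2, 6)
H1 returns ((2, 6), (2))
H2 returns ((2, 6), (2))
= ((2, 6), (2))

Answer: (2)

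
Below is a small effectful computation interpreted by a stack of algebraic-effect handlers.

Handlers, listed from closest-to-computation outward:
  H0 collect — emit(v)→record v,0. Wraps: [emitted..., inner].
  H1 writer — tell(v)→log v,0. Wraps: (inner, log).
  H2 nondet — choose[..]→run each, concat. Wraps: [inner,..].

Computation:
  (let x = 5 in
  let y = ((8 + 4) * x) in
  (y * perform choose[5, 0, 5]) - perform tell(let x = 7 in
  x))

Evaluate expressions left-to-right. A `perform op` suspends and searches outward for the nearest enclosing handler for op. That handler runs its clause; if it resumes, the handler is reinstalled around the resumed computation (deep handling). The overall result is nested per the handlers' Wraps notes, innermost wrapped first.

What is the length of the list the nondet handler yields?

Answer: 3

Working:
choose[5, 0, 5] @ H2
  branch[0] choose=5:
    tell(7) @ H1 ⇒ log+=7
    H0 returns [300]
    H1 returns ([300], (7))
    H2 returns [([300], (7))]
  branch[1] choose=0:
    tell(7) @ H1 ⇒ log+=7
    H0 returns [0]
    H1 returns ([0], (7))
    H2 returns [([0], (7))]
  branch[2] choose=5:
    tell(7) @ H1 ⇒ log+=7
    H0 returns [300]
    H1 returns ([300], (7))
    H2 returns [([300], (7))]
= [([300], (7)), ([0], (7)), ([300], (7))]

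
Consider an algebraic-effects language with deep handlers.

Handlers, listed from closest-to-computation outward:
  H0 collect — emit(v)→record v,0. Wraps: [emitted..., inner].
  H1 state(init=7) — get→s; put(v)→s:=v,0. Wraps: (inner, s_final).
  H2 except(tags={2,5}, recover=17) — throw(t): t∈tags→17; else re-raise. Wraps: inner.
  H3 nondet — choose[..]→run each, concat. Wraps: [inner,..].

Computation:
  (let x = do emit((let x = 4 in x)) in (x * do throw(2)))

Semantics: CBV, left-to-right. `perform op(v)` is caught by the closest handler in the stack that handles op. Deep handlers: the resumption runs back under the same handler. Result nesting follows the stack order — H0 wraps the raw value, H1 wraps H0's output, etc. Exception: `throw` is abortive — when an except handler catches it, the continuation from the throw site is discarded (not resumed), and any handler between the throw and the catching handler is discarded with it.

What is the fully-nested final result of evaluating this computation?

Answer: [17]

Working:
emit(4) @ H0 ⇒ out+=4
throw(2) @ H2 caught ⇒ 17
H3 returns [17]
= [17]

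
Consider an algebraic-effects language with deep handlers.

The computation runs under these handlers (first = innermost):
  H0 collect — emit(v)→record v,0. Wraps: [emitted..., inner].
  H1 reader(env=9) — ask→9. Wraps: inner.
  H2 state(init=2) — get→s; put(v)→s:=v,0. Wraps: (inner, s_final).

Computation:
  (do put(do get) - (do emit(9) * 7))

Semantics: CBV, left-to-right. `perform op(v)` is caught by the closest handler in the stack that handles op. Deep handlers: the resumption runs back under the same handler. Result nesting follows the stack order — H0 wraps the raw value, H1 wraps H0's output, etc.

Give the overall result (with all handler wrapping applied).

Answer: ([9, 0], 2)

Evaluation trace:
get @ H2 ⇒ 2
put(2) @ H2 ⇒ s:=2
emit(9) @ H0 ⇒ out+=9
H0 returns [9, 0]
H1 returns [9, 0]
H2 returns ([9, 0], 2)
= ([9, 0], 2)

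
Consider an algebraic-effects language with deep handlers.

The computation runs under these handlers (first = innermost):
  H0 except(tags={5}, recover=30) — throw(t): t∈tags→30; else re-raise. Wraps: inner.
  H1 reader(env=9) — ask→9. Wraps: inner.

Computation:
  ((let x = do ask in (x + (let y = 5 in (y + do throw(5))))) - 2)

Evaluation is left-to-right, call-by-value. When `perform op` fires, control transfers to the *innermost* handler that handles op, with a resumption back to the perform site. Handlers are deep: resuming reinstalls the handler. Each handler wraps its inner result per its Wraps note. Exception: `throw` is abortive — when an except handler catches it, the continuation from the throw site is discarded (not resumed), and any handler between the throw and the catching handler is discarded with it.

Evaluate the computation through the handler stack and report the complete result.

Working:
ask @ H1 ⇒ 9
throw(5) @ H0 caught ⇒ 30
H1 returns 30
= 30

Answer: 30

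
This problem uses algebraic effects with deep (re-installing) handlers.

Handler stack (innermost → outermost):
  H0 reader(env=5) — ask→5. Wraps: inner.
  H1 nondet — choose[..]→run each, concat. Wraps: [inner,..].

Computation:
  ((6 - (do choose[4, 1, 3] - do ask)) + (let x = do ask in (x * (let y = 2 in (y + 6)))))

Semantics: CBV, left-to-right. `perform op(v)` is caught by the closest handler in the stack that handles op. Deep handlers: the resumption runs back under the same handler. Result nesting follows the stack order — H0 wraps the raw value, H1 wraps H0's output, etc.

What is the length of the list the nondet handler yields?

Answer: 3

Step-by-step:
choose[4, 1, 3] @ H1
  branch[0] choose=4:
    ask @ H0 ⇒ 5
    ask @ H0 ⇒ 5
    H0 returns 47
    H1 returns [47]
  branch[1] choose=1:
    ask @ H0 ⇒ 5
    ask @ H0 ⇒ 5
    H0 returns 50
    H1 returns [50]
  branch[2] choose=3:
    ask @ H0 ⇒ 5
    ask @ H0 ⇒ 5
    H0 returns 48
    H1 returns [48]
= [47, 50, 48]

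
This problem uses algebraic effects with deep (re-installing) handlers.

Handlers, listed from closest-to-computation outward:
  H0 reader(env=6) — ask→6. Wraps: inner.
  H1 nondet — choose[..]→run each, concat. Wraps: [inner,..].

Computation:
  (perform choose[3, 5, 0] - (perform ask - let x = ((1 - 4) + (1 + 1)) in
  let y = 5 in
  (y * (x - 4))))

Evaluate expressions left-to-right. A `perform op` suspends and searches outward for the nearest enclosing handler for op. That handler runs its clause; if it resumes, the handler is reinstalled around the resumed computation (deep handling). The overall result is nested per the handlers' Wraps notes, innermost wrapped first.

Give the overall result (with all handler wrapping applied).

Evaluation trace:
choose[3, 5, 0] @ H1
  branch[0] choose=3:
    ask @ H0 ⇒ 6
    H0 returns -28
    H1 returns [-28]
  branch[1] choose=5:
    ask @ H0 ⇒ 6
    H0 returns -26
    H1 returns [-26]
  branch[2] choose=0:
    ask @ H0 ⇒ 6
    H0 returns -31
    H1 returns [-31]
= [-28, -26, -31]

Answer: [-28, -26, -31]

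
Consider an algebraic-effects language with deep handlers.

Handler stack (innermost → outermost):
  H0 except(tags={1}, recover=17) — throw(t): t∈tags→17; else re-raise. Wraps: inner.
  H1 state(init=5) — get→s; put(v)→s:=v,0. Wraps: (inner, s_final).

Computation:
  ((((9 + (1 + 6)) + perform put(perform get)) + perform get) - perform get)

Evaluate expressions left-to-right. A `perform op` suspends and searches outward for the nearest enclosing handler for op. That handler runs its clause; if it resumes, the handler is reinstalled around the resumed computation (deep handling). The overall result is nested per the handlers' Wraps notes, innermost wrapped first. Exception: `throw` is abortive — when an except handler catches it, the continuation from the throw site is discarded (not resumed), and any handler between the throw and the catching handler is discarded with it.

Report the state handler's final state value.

Answer: 5

Evaluation trace:
get @ H1 ⇒ 5
put(5) @ H1 ⇒ s:=5
get @ H1 ⇒ 5
get @ H1 ⇒ 5
H0 returns 16
H1 returns (16, 5)
= (16, 5)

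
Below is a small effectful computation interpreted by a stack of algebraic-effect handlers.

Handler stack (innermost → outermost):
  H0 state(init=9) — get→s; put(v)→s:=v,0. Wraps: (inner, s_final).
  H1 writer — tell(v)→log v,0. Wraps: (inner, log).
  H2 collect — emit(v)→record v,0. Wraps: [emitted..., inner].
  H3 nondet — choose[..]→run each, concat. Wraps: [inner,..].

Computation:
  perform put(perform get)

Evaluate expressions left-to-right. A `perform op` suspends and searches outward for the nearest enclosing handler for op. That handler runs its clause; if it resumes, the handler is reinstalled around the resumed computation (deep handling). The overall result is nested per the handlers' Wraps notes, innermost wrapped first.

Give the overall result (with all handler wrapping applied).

Answer: [[((0, 9), ())]]

Evaluation trace:
get @ H0 ⇒ 9
put(9) @ H0 ⇒ s:=9
H0 returns (0, 9)
H1 returns ((0, 9), ())
H2 returns [((0, 9), ())]
H3 returns [[((0, 9), ())]]
= [[((0, 9), ())]]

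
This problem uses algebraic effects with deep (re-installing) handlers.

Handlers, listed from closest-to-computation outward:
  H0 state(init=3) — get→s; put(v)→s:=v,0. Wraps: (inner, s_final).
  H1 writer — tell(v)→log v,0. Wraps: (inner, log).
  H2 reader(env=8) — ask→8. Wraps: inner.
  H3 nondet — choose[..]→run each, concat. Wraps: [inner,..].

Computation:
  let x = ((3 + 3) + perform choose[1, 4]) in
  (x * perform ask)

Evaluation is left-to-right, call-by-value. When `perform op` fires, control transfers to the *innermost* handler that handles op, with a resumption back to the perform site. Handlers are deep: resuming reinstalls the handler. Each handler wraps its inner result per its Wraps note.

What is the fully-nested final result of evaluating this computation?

Working:
choose[1, 4] @ H3
  branch[0] choose=1:
    ask @ H2 ⇒ 8
    H0 returns (56, 3)
    H1 returns ((56, 3), ())
    H2 returns ((56, 3), ())
    H3 returns [((56, 3), ())]
  branch[1] choose=4:
    ask @ H2 ⇒ 8
    H0 returns (80, 3)
    H1 returns ((80, 3), ())
    H2 returns ((80, 3), ())
    H3 returns [((80, 3), ())]
= [((56, 3), ()), ((80, 3), ())]

Answer: [((56, 3), ()), ((80, 3), ())]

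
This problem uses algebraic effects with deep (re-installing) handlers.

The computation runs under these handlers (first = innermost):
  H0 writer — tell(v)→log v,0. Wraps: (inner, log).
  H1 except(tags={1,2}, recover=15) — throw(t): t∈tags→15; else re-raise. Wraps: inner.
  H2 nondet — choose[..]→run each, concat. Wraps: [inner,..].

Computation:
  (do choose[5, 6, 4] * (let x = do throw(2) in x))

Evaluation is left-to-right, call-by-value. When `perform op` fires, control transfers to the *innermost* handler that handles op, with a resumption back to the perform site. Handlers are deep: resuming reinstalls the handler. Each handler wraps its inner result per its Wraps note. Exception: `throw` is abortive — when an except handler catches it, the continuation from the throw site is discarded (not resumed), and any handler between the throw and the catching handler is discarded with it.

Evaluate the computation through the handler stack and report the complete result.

Step-by-step:
choose[5, 6, 4] @ H2
  branch[0] choose=5:
    throw(2) @ H1 caught ⇒ 15
    H2 returns [15]
  branch[1] choose=6:
    throw(2) @ H1 caught ⇒ 15
    H2 returns [15]
  branch[2] choose=4:
    throw(2) @ H1 caught ⇒ 15
    H2 returns [15]
= [15, 15, 15]

Answer: [15, 15, 15]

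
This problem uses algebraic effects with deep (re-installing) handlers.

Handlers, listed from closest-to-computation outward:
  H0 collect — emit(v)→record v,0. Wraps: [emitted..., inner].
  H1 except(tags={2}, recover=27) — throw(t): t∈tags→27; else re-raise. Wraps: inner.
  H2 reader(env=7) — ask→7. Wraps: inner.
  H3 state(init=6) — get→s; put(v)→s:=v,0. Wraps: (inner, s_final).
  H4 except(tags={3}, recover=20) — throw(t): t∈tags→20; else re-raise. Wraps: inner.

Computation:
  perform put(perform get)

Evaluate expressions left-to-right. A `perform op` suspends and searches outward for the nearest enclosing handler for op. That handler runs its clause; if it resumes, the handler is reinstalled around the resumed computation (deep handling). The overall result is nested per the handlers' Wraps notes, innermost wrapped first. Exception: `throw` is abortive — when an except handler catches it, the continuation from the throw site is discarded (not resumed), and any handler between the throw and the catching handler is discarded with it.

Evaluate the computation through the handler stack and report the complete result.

Working:
get @ H3 ⇒ 6
put(6) @ H3 ⇒ s:=6
H0 returns [0]
H1 returns [0]
H2 returns [0]
H3 returns ([0], 6)
H4 returns ([0], 6)
= ([0], 6)

Answer: ([0], 6)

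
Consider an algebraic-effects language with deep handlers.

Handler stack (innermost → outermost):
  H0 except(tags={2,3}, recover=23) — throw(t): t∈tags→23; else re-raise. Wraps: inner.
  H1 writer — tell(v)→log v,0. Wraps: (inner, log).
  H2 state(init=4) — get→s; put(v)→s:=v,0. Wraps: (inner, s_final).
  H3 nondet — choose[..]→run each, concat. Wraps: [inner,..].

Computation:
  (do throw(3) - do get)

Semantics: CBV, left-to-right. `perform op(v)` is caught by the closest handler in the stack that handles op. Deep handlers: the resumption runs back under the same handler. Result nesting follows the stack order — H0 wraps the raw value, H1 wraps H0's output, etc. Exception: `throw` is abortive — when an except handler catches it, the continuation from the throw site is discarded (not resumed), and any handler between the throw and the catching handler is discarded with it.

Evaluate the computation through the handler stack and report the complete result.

Evaluation trace:
throw(3) @ H0 caught ⇒ 23
H1 returns (23, ())
H2 returns ((23, ()), 4)
H3 returns [((23, ()), 4)]
= [((23, ()), 4)]

Answer: [((23, ()), 4)]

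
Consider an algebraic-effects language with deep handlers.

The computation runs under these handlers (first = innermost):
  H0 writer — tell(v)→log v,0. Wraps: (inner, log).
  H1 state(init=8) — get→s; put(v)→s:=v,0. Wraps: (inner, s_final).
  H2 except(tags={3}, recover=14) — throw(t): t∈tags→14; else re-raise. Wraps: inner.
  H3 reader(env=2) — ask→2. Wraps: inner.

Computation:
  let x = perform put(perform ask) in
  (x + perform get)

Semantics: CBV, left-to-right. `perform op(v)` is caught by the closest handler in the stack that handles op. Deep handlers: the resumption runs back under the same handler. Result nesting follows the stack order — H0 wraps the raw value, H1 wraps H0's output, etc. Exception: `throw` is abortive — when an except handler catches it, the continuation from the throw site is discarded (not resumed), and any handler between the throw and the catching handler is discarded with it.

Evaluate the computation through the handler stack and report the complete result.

Answer: ((2, ()), 2)

Step-by-step:
ask @ H3 ⇒ 2
put(2) @ H1 ⇒ s:=2
get @ H1 ⇒ 2
H0 returns (2, ())
H1 returns ((2, ()), 2)
H2 returns ((2, ()), 2)
H3 returns ((2, ()), 2)
= ((2, ()), 2)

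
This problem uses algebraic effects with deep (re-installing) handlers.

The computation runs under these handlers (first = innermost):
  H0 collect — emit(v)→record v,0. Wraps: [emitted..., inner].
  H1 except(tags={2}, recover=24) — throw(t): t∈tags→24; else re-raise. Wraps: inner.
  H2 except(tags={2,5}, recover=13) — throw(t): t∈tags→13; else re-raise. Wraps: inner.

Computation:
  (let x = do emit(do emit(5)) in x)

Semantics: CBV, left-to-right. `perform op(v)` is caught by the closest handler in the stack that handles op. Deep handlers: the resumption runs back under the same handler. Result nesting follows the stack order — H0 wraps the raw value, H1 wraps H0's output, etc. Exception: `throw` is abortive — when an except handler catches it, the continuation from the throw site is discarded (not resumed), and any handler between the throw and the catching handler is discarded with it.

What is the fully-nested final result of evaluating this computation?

Answer: [5, 0, 0]

Working:
emit(5) @ H0 ⇒ out+=5
emit(0) @ H0 ⇒ out+=0
H0 returns [5, 0, 0]
H1 returns [5, 0, 0]
H2 returns [5, 0, 0]
= [5, 0, 0]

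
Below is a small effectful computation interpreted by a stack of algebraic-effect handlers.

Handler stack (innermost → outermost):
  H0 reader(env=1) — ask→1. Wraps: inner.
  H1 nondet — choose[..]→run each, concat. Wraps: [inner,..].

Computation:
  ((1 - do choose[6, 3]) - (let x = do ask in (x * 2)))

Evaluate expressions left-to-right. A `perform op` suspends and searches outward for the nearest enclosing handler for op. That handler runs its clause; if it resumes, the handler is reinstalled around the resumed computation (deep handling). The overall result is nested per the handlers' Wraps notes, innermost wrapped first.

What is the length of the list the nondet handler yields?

Answer: 2

Working:
choose[6, 3] @ H1
  branch[0] choose=6:
    ask @ H0 ⇒ 1
    H0 returns -7
    H1 returns [-7]
  branch[1] choose=3:
    ask @ H0 ⇒ 1
    H0 returns -4
    H1 returns [-4]
= [-7, -4]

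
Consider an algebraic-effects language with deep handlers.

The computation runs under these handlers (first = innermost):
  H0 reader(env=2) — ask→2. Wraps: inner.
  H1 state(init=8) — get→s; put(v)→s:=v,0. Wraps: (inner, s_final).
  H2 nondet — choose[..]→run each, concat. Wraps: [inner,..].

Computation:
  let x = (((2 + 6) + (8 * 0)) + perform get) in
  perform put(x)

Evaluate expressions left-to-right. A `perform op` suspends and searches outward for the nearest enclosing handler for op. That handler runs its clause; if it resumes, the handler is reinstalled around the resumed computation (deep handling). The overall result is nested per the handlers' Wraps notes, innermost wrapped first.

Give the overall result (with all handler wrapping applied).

Answer: [(0, 16)]

Step-by-step:
get @ H1 ⇒ 8
put(16) @ H1 ⇒ s:=16
H0 returns 0
H1 returns (0, 16)
H2 returns [(0, 16)]
= [(0, 16)]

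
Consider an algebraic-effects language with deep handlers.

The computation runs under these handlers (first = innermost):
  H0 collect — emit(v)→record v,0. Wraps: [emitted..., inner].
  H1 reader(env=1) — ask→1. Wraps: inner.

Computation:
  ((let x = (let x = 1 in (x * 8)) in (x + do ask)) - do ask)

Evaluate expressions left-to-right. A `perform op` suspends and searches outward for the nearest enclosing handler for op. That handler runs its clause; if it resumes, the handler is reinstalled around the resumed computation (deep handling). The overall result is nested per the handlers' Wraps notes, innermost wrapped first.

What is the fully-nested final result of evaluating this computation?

Answer: [8]

Step-by-step:
ask @ H1 ⇒ 1
ask @ H1 ⇒ 1
H0 returns [8]
H1 returns [8]
= [8]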